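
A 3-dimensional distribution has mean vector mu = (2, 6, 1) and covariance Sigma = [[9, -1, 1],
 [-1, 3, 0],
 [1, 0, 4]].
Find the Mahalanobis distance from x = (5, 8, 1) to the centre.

Step 1 — centre the observation: (x - mu) = (3, 2, 0).

Step 2 — invert Sigma (cofactor / det for 3×3, or solve directly):
  Sigma^{-1} = [[0.1188, 0.0396, -0.0297],
 [0.0396, 0.3465, -0.0099],
 [-0.0297, -0.0099, 0.2574]].

Step 3 — form the quadratic (x - mu)^T · Sigma^{-1} · (x - mu):
  Sigma^{-1} · (x - mu) = (0.4356, 0.8119, -0.1089).
  (x - mu)^T · [Sigma^{-1} · (x - mu)] = (3)·(0.4356) + (2)·(0.8119) + (0)·(-0.1089) = 2.9307.

Step 4 — take square root: d = √(2.9307) ≈ 1.7119.

d(x, mu) = √(2.9307) ≈ 1.7119


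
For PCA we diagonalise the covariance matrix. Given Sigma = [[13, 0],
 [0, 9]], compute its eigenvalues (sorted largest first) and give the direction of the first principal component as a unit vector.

Step 1 — characteristic polynomial of 2×2 Sigma:
  det(Sigma - λI) = λ² - trace · λ + det = 0.
  trace = 13 + 9 = 22, det = 13·9 - (0)² = 117.
Step 2 — discriminant:
  Δ = trace² - 4·det = 484 - 468 = 16.
Step 3 — eigenvalues:
  λ = (trace ± √Δ)/2 = (22 ± 4)/2,
  λ_1 = 13,  λ_2 = 9.

Step 4 — unit eigenvector for λ_1: Sigma is diagonal, so its eigenvectors are the coordinate axes. λ_1 = 13 is the diagonal entry on the first coordinate axis, hence
  v_1 = (1, 0) (||v_1|| = 1).

λ_1 = 13,  λ_2 = 9;  v_1 ≈ (1, 0)


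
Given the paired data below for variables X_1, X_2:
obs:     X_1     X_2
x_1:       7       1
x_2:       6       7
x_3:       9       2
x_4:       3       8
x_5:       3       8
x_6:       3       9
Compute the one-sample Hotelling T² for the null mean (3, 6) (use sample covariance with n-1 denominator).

Step 1 — sample mean vector:
  mean(X_1) = (7 + 6 + 9 + 3 + 3 + 3) / 6 = 31/6 = 5.1667
  mean(X_2) = (1 + 7 + 2 + 8 + 8 + 9) / 6 = 35/6 = 5.8333
  x̄ = (5.1667, 5.8333),  deviation x̄ - mu_0 = (5.1667, 5.8333) - (3, 6) = (2.1667, -0.1667).

Step 2 — sample covariance matrix, S[i,j] = (1/(n-1)) · Σ_k (x_{k,i} - mean_i) · (x_{k,j} - mean_j), divisor n-1 = 5:
  S[X_1,X_1] = ((1.8333)·(1.8333) + (0.8333)·(0.8333) + (3.8333)·(3.8333) + (-2.1667)·(-2.1667) + (-2.1667)·(-2.1667) + (-2.1667)·(-2.1667)) / 5 = 32.8333/5 = 6.5667
  S[X_1,X_2] = ((1.8333)·(-4.8333) + (0.8333)·(1.1667) + (3.8333)·(-3.8333) + (-2.1667)·(2.1667) + (-2.1667)·(2.1667) + (-2.1667)·(3.1667)) / 5 = -38.8333/5 = -7.7667
  S[X_2,X_2] = ((-4.8333)·(-4.8333) + (1.1667)·(1.1667) + (-3.8333)·(-3.8333) + (2.1667)·(2.1667) + (2.1667)·(2.1667) + (3.1667)·(3.1667)) / 5 = 58.8333/5 = 11.7667
  S = [[6.5667, -7.7667],
 [-7.7667, 11.7667]].

Step 3 — invert S. det(S) = 6.5667·11.7667 - (-7.7667)² = 16.9467.
  S^{-1} = (1/det) · [[d, -b], [-b, a]] = [[0.6943, 0.4583],
 [0.4583, 0.3875]].

Step 4 — quadratic form (x̄ - mu_0)^T · S^{-1} · (x̄ - mu_0):
  S^{-1} · (x̄ - mu_0) = (1.428, 0.9284),
  (x̄ - mu_0)^T · [...] = (2.1667)·(1.428) + (-0.1667)·(0.9284) = 2.9393.

Step 5 — scale by n: T² = 6 · 2.9393 = 17.6357.

T² ≈ 17.6357


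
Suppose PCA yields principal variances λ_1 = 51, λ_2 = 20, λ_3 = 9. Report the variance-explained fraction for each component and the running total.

Step 1 — total variance = trace(Sigma) = Σ λ_i = 51 + 20 + 9 = 80.

Step 2 — fraction explained by component i = λ_i / Σ λ:
  PC1: 51/80 = 0.6375
  PC2: 20/80 = 0.25
  PC3: 9/80 = 0.1125

Step 3 — cumulative fraction after k components = (λ_1 + ... + λ_k) / Σ λ:
  k = 1: 51/80 = 0.6375
  k = 2: (51 + 20)/80 = 71/80 = 0.8875
  k = 3: (51 + 20 + 9)/80 = 80/80 = 1

Summary (fraction, with percent):

explained: PC1 0.6375 (63.75%), PC2 0.25 (25%), PC3 0.1125 (11.25%);  cumulative: 0.6375, 0.8875, 1


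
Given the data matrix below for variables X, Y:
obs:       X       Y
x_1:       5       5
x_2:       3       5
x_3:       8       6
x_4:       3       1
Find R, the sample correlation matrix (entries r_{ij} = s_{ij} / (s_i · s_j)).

Step 1 — column means:
  mean(X) = (5 + 3 + 8 + 3) / 4 = 19/4 = 4.75
  mean(Y) = (5 + 5 + 6 + 1) / 4 = 17/4 = 4.25

Step 2 — sample variances and covariances s[i,j] = (1/(n-1)) · Σ_k (x_{k,i} - mean_i) · (x_{k,j} - mean_j), with n-1 = 3:
  s[X,X] = ((0.25)·(0.25) + (-1.75)·(-1.75) + (3.25)·(3.25) + (-1.75)·(-1.75)) / 3 = 16.75/3 = 5.5833
  s[X,Y] = ((0.25)·(0.75) + (-1.75)·(0.75) + (3.25)·(1.75) + (-1.75)·(-3.25)) / 3 = 10.25/3 = 3.4167
  s[Y,Y] = ((0.75)·(0.75) + (0.75)·(0.75) + (1.75)·(1.75) + (-3.25)·(-3.25)) / 3 = 14.75/3 = 4.9167
  Sample standard deviations s_i = √(s[i,i]):
  s(X) = √(5.5833) = 2.3629
  s(Y) = √(4.9167) = 2.2174

Step 3 — r_{ij} = s_{ij} / (s_i · s_j):
  r[X,X] = 1 (diagonal).
  r[X,Y] = 3.4167 / (2.3629 · 2.2174) = 3.4167 / 5.2394 = 0.6521
  r[Y,Y] = 1 (diagonal).

R is symmetric with unit diagonal. Assembling:

R = [[1, 0.6521],
 [0.6521, 1]]


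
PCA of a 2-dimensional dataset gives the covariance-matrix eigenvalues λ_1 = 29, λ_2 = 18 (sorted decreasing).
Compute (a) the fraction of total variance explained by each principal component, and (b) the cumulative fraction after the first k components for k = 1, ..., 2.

Step 1 — total variance = trace(Sigma) = Σ λ_i = 29 + 18 = 47.

Step 2 — fraction explained by component i = λ_i / Σ λ:
  PC1: 29/47 = 0.617
  PC2: 18/47 = 0.383

Step 3 — cumulative fraction after k components = (λ_1 + ... + λ_k) / Σ λ:
  k = 1: 29/47 = 0.617
  k = 2: (29 + 18)/47 = 47/47 = 1

Summary (fraction, with percent):

explained: PC1 0.617 (61.7%), PC2 0.383 (38.3%);  cumulative: 0.617, 1


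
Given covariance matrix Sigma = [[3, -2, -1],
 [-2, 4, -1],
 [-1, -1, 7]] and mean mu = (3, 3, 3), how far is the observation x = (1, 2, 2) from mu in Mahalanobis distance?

Step 1 — centre the observation: (x - mu) = (-2, -1, -1).

Step 2 — invert Sigma (cofactor / det for 3×3, or solve directly):
  Sigma^{-1} = [[0.6, 0.3333, 0.1333],
 [0.3333, 0.4444, 0.1111],
 [0.1333, 0.1111, 0.1778]].

Step 3 — form the quadratic (x - mu)^T · Sigma^{-1} · (x - mu):
  Sigma^{-1} · (x - mu) = (-1.6667, -1.2222, -0.5556).
  (x - mu)^T · [Sigma^{-1} · (x - mu)] = (-2)·(-1.6667) + (-1)·(-1.2222) + (-1)·(-0.5556) = 5.1111.

Step 4 — take square root: d = √(5.1111) ≈ 2.2608.

d(x, mu) = √(5.1111) ≈ 2.2608


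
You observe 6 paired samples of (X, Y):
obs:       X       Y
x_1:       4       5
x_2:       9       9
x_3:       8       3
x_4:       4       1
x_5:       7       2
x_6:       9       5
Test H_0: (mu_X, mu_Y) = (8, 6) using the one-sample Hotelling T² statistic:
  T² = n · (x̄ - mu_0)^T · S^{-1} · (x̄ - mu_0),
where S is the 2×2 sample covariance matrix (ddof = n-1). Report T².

Step 1 — sample mean vector:
  mean(X) = (4 + 9 + 8 + 4 + 7 + 9) / 6 = 41/6 = 6.8333
  mean(Y) = (5 + 9 + 3 + 1 + 2 + 5) / 6 = 25/6 = 4.1667
  x̄ = (6.8333, 4.1667),  deviation x̄ - mu_0 = (6.8333, 4.1667) - (8, 6) = (-1.1667, -1.8333).

Step 2 — sample covariance matrix, S[i,j] = (1/(n-1)) · Σ_k (x_{k,i} - mean_i) · (x_{k,j} - mean_j), divisor n-1 = 5:
  S[X,X] = ((-2.8333)·(-2.8333) + (2.1667)·(2.1667) + (1.1667)·(1.1667) + (-2.8333)·(-2.8333) + (0.1667)·(0.1667) + (2.1667)·(2.1667)) / 5 = 26.8333/5 = 5.3667
  S[X,Y] = ((-2.8333)·(0.8333) + (2.1667)·(4.8333) + (1.1667)·(-1.1667) + (-2.8333)·(-3.1667) + (0.1667)·(-2.1667) + (2.1667)·(0.8333)) / 5 = 17.1667/5 = 3.4333
  S[Y,Y] = ((0.8333)·(0.8333) + (4.8333)·(4.8333) + (-1.1667)·(-1.1667) + (-3.1667)·(-3.1667) + (-2.1667)·(-2.1667) + (0.8333)·(0.8333)) / 5 = 40.8333/5 = 8.1667
  S = [[5.3667, 3.4333],
 [3.4333, 8.1667]].

Step 3 — invert S. det(S) = 5.3667·8.1667 - (3.4333)² = 32.04.
  S^{-1} = (1/det) · [[d, -b], [-b, a]] = [[0.2549, -0.1072],
 [-0.1072, 0.1675]].

Step 4 — quadratic form (x̄ - mu_0)^T · S^{-1} · (x̄ - mu_0):
  S^{-1} · (x̄ - mu_0) = (-0.1009, -0.1821),
  (x̄ - mu_0)^T · [...] = (-1.1667)·(-0.1009) + (-1.8333)·(-0.1821) = 0.4515.

Step 5 — scale by n: T² = 6 · 0.4515 = 2.7091.

T² ≈ 2.7091


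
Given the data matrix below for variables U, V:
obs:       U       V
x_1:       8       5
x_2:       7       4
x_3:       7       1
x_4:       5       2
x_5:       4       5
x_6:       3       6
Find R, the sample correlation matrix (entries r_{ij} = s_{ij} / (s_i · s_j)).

Step 1 — column means:
  mean(U) = (8 + 7 + 7 + 5 + 4 + 3) / 6 = 34/6 = 5.6667
  mean(V) = (5 + 4 + 1 + 2 + 5 + 6) / 6 = 23/6 = 3.8333

Step 2 — sample variances and covariances s[i,j] = (1/(n-1)) · Σ_k (x_{k,i} - mean_i) · (x_{k,j} - mean_j), with n-1 = 5:
  s[U,U] = ((2.3333)·(2.3333) + (1.3333)·(1.3333) + (1.3333)·(1.3333) + (-0.6667)·(-0.6667) + (-1.6667)·(-1.6667) + (-2.6667)·(-2.6667)) / 5 = 19.3333/5 = 3.8667
  s[U,V] = ((2.3333)·(1.1667) + (1.3333)·(0.1667) + (1.3333)·(-2.8333) + (-0.6667)·(-1.8333) + (-1.6667)·(1.1667) + (-2.6667)·(2.1667)) / 5 = -7.3333/5 = -1.4667
  s[V,V] = ((1.1667)·(1.1667) + (0.1667)·(0.1667) + (-2.8333)·(-2.8333) + (-1.8333)·(-1.8333) + (1.1667)·(1.1667) + (2.1667)·(2.1667)) / 5 = 18.8333/5 = 3.7667
  Sample standard deviations s_i = √(s[i,i]):
  s(U) = √(3.8667) = 1.9664
  s(V) = √(3.7667) = 1.9408

Step 3 — r_{ij} = s_{ij} / (s_i · s_j):
  r[U,U] = 1 (diagonal).
  r[U,V] = -1.4667 / (1.9664 · 1.9408) = -1.4667 / 3.8163 = -0.3843
  r[V,V] = 1 (diagonal).

R is symmetric with unit diagonal. Assembling:

R = [[1, -0.3843],
 [-0.3843, 1]]


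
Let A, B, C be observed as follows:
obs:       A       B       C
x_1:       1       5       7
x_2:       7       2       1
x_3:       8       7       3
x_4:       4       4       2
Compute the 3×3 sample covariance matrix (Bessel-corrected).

Step 1 — column means:
  mean(A) = (1 + 7 + 8 + 4) / 4 = 20/4 = 5
  mean(B) = (5 + 2 + 7 + 4) / 4 = 18/4 = 4.5
  mean(C) = (7 + 1 + 3 + 2) / 4 = 13/4 = 3.25

Step 2 — sample covariance S[i,j] = (1/(n-1)) · Σ_k (x_{k,i} - mean_i) · (x_{k,j} - mean_j), with n-1 = 3.
  S[A,A] = ((-4)·(-4) + (2)·(2) + (3)·(3) + (-1)·(-1)) / 3 = 30/3 = 10
  S[A,B] = ((-4)·(0.5) + (2)·(-2.5) + (3)·(2.5) + (-1)·(-0.5)) / 3 = 1/3 = 0.3333
  S[A,C] = ((-4)·(3.75) + (2)·(-2.25) + (3)·(-0.25) + (-1)·(-1.25)) / 3 = -19/3 = -6.3333
  S[B,B] = ((0.5)·(0.5) + (-2.5)·(-2.5) + (2.5)·(2.5) + (-0.5)·(-0.5)) / 3 = 13/3 = 4.3333
  S[B,C] = ((0.5)·(3.75) + (-2.5)·(-2.25) + (2.5)·(-0.25) + (-0.5)·(-1.25)) / 3 = 7.5/3 = 2.5
  S[C,C] = ((3.75)·(3.75) + (-2.25)·(-2.25) + (-0.25)·(-0.25) + (-1.25)·(-1.25)) / 3 = 20.75/3 = 6.9167

S is symmetric (S[j,i] = S[i,j]). Assembling:

S = [[10, 0.3333, -6.3333],
 [0.3333, 4.3333, 2.5],
 [-6.3333, 2.5, 6.9167]]


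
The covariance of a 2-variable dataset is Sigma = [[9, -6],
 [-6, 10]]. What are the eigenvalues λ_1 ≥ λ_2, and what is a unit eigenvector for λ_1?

Step 1 — characteristic polynomial of 2×2 Sigma:
  det(Sigma - λI) = λ² - trace · λ + det = 0.
  trace = 9 + 10 = 19, det = 9·10 - (-6)² = 54.
Step 2 — discriminant:
  Δ = trace² - 4·det = 361 - 216 = 145.
Step 3 — eigenvalues:
  λ = (trace ± √Δ)/2 = (19 ± 12.0416)/2,
  λ_1 = 15.5208,  λ_2 = 3.4792.

Step 4 — unit eigenvector for λ_1: solve (Sigma - λ_1 I)v = 0. First row:
  (9 - 15.5208)·v_x + (-6)·v_y = 0, i.e. (-6.5208)·v_x + (-6)·v_y = 0,
  so v ∝ (b, λ_1 - a) = (-6, 6.5208); multiply by -1 so the first entry is positive: u = (6, -6.5208).
  ||u|| = √((6)² + (-6.5208)²) = √(78.5208) ≈ 8.8612,
  v_1 = u/||u|| ≈ (0.6771, -0.7359) (||v_1|| = 1).

λ_1 = 15.5208,  λ_2 = 3.4792;  v_1 ≈ (0.6771, -0.7359)


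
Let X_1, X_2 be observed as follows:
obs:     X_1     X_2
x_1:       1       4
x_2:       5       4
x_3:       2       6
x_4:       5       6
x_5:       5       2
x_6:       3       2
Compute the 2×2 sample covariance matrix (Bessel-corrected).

Step 1 — column means:
  mean(X_1) = (1 + 5 + 2 + 5 + 5 + 3) / 6 = 21/6 = 3.5
  mean(X_2) = (4 + 4 + 6 + 6 + 2 + 2) / 6 = 24/6 = 4

Step 2 — sample covariance S[i,j] = (1/(n-1)) · Σ_k (x_{k,i} - mean_i) · (x_{k,j} - mean_j), with n-1 = 5.
  S[X_1,X_1] = ((-2.5)·(-2.5) + (1.5)·(1.5) + (-1.5)·(-1.5) + (1.5)·(1.5) + (1.5)·(1.5) + (-0.5)·(-0.5)) / 5 = 15.5/5 = 3.1
  S[X_1,X_2] = ((-2.5)·(0) + (1.5)·(0) + (-1.5)·(2) + (1.5)·(2) + (1.5)·(-2) + (-0.5)·(-2)) / 5 = -2/5 = -0.4
  S[X_2,X_2] = ((0)·(0) + (0)·(0) + (2)·(2) + (2)·(2) + (-2)·(-2) + (-2)·(-2)) / 5 = 16/5 = 3.2

S is symmetric (S[j,i] = S[i,j]). Assembling:

S = [[3.1, -0.4],
 [-0.4, 3.2]]


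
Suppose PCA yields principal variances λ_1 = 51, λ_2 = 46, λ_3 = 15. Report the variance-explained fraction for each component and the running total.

Step 1 — total variance = trace(Sigma) = Σ λ_i = 51 + 46 + 15 = 112.

Step 2 — fraction explained by component i = λ_i / Σ λ:
  PC1: 51/112 = 0.4554
  PC2: 46/112 = 0.4107
  PC3: 15/112 = 0.1339

Step 3 — cumulative fraction after k components = (λ_1 + ... + λ_k) / Σ λ:
  k = 1: 51/112 = 0.4554
  k = 2: (51 + 46)/112 = 97/112 = 0.8661
  k = 3: (51 + 46 + 15)/112 = 112/112 = 1

Summary (fraction, with percent):

explained: PC1 0.4554 (45.54%), PC2 0.4107 (41.07%), PC3 0.1339 (13.39%);  cumulative: 0.4554, 0.8661, 1


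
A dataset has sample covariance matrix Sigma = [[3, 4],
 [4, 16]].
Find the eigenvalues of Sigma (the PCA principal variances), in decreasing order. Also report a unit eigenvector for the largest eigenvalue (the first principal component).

Step 1 — characteristic polynomial of 2×2 Sigma:
  det(Sigma - λI) = λ² - trace · λ + det = 0.
  trace = 3 + 16 = 19, det = 3·16 - (4)² = 32.
Step 2 — discriminant:
  Δ = trace² - 4·det = 361 - 128 = 233.
Step 3 — eigenvalues:
  λ = (trace ± √Δ)/2 = (19 ± 15.2643)/2,
  λ_1 = 17.1322,  λ_2 = 1.8678.

Step 4 — unit eigenvector for λ_1: solve (Sigma - λ_1 I)v = 0. First row:
  (3 - 17.1322)·v_x + (4)·v_y = 0, i.e. (-14.1322)·v_x + (4)·v_y = 0,
  so v ∝ (b, λ_1 - a) = (4, 14.1322) = u.
  ||u|| = √((4)² + (14.1322)²) = √(215.7182) ≈ 14.6873,
  v_1 = u/||u|| ≈ (0.2723, 0.9622) (||v_1|| = 1).

λ_1 = 17.1322,  λ_2 = 1.8678;  v_1 ≈ (0.2723, 0.9622)


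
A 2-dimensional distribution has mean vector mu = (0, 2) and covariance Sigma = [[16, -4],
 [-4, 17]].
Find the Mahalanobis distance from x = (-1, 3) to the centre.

Step 1 — centre the observation: (x - mu) = (-1, 1).

Step 2 — invert Sigma. det(Sigma) = 16·17 - (-4)² = 256.
  Sigma^{-1} = (1/det) · [[d, -b], [-b, a]] = [[0.0664, 0.0156],
 [0.0156, 0.0625]].

Step 3 — form the quadratic (x - mu)^T · Sigma^{-1} · (x - mu):
  Sigma^{-1} · (x - mu) = (-0.0508, 0.0469).
  (x - mu)^T · [Sigma^{-1} · (x - mu)] = (-1)·(-0.0508) + (1)·(0.0469) = 0.0977.

Step 4 — take square root: d = √(0.0977) ≈ 0.3125.

d(x, mu) = √(0.0977) ≈ 0.3125


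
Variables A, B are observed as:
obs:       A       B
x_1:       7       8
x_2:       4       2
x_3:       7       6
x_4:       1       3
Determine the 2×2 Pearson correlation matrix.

Step 1 — column means:
  mean(A) = (7 + 4 + 7 + 1) / 4 = 19/4 = 4.75
  mean(B) = (8 + 2 + 6 + 3) / 4 = 19/4 = 4.75

Step 2 — sample variances and covariances s[i,j] = (1/(n-1)) · Σ_k (x_{k,i} - mean_i) · (x_{k,j} - mean_j), with n-1 = 3:
  s[A,A] = ((2.25)·(2.25) + (-0.75)·(-0.75) + (2.25)·(2.25) + (-3.75)·(-3.75)) / 3 = 24.75/3 = 8.25
  s[A,B] = ((2.25)·(3.25) + (-0.75)·(-2.75) + (2.25)·(1.25) + (-3.75)·(-1.75)) / 3 = 18.75/3 = 6.25
  s[B,B] = ((3.25)·(3.25) + (-2.75)·(-2.75) + (1.25)·(1.25) + (-1.75)·(-1.75)) / 3 = 22.75/3 = 7.5833
  Sample standard deviations s_i = √(s[i,i]):
  s(A) = √(8.25) = 2.8723
  s(B) = √(7.5833) = 2.7538

Step 3 — r_{ij} = s_{ij} / (s_i · s_j):
  r[A,A] = 1 (diagonal).
  r[A,B] = 6.25 / (2.8723 · 2.7538) = 6.25 / 7.9096 = 0.7902
  r[B,B] = 1 (diagonal).

R is symmetric with unit diagonal. Assembling:

R = [[1, 0.7902],
 [0.7902, 1]]


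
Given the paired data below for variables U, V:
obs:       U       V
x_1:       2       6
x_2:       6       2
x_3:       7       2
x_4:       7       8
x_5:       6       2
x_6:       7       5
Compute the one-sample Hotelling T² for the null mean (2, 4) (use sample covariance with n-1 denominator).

Step 1 — sample mean vector:
  mean(U) = (2 + 6 + 7 + 7 + 6 + 7) / 6 = 35/6 = 5.8333
  mean(V) = (6 + 2 + 2 + 8 + 2 + 5) / 6 = 25/6 = 4.1667
  x̄ = (5.8333, 4.1667),  deviation x̄ - mu_0 = (5.8333, 4.1667) - (2, 4) = (3.8333, 0.1667).

Step 2 — sample covariance matrix, S[i,j] = (1/(n-1)) · Σ_k (x_{k,i} - mean_i) · (x_{k,j} - mean_j), divisor n-1 = 5:
  S[U,U] = ((-3.8333)·(-3.8333) + (0.1667)·(0.1667) + (1.1667)·(1.1667) + (1.1667)·(1.1667) + (0.1667)·(0.1667) + (1.1667)·(1.1667)) / 5 = 18.8333/5 = 3.7667
  S[U,V] = ((-3.8333)·(1.8333) + (0.1667)·(-2.1667) + (1.1667)·(-2.1667) + (1.1667)·(3.8333) + (0.1667)·(-2.1667) + (1.1667)·(0.8333)) / 5 = -4.8333/5 = -0.9667
  S[V,V] = ((1.8333)·(1.8333) + (-2.1667)·(-2.1667) + (-2.1667)·(-2.1667) + (3.8333)·(3.8333) + (-2.1667)·(-2.1667) + (0.8333)·(0.8333)) / 5 = 32.8333/5 = 6.5667
  S = [[3.7667, -0.9667],
 [-0.9667, 6.5667]].

Step 3 — invert S. det(S) = 3.7667·6.5667 - (-0.9667)² = 23.8.
  S^{-1} = (1/det) · [[d, -b], [-b, a]] = [[0.2759, 0.0406],
 [0.0406, 0.1583]].

Step 4 — quadratic form (x̄ - mu_0)^T · S^{-1} · (x̄ - mu_0):
  S^{-1} · (x̄ - mu_0) = (1.0644, 0.1821),
  (x̄ - mu_0)^T · [...] = (3.8333)·(1.0644) + (0.1667)·(0.1821) = 4.1106.

Step 5 — scale by n: T² = 6 · 4.1106 = 24.6639.

T² ≈ 24.6639


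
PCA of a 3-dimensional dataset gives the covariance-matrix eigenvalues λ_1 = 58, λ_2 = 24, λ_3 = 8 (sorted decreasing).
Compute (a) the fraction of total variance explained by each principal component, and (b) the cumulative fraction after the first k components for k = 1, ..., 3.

Step 1 — total variance = trace(Sigma) = Σ λ_i = 58 + 24 + 8 = 90.

Step 2 — fraction explained by component i = λ_i / Σ λ:
  PC1: 58/90 = 0.6444
  PC2: 24/90 = 0.2667
  PC3: 8/90 = 0.0889

Step 3 — cumulative fraction after k components = (λ_1 + ... + λ_k) / Σ λ:
  k = 1: 58/90 = 0.6444
  k = 2: (58 + 24)/90 = 82/90 = 0.9111
  k = 3: (58 + 24 + 8)/90 = 90/90 = 1

Summary (fraction, with percent):

explained: PC1 0.6444 (64.44%), PC2 0.2667 (26.67%), PC3 0.0889 (8.89%);  cumulative: 0.6444, 0.9111, 1


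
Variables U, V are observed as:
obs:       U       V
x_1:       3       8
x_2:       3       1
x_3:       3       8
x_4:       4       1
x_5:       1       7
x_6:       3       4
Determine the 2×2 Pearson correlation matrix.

Step 1 — column means:
  mean(U) = (3 + 3 + 3 + 4 + 1 + 3) / 6 = 17/6 = 2.8333
  mean(V) = (8 + 1 + 8 + 1 + 7 + 4) / 6 = 29/6 = 4.8333

Step 2 — sample variances and covariances s[i,j] = (1/(n-1)) · Σ_k (x_{k,i} - mean_i) · (x_{k,j} - mean_j), with n-1 = 5:
  s[U,U] = ((0.1667)·(0.1667) + (0.1667)·(0.1667) + (0.1667)·(0.1667) + (1.1667)·(1.1667) + (-1.8333)·(-1.8333) + (0.1667)·(0.1667)) / 5 = 4.8333/5 = 0.9667
  s[U,V] = ((0.1667)·(3.1667) + (0.1667)·(-3.8333) + (0.1667)·(3.1667) + (1.1667)·(-3.8333) + (-1.8333)·(2.1667) + (0.1667)·(-0.8333)) / 5 = -8.1667/5 = -1.6333
  s[V,V] = ((3.1667)·(3.1667) + (-3.8333)·(-3.8333) + (3.1667)·(3.1667) + (-3.8333)·(-3.8333) + (2.1667)·(2.1667) + (-0.8333)·(-0.8333)) / 5 = 54.8333/5 = 10.9667
  Sample standard deviations s_i = √(s[i,i]):
  s(U) = √(0.9667) = 0.9832
  s(V) = √(10.9667) = 3.3116

Step 3 — r_{ij} = s_{ij} / (s_i · s_j):
  r[U,U] = 1 (diagonal).
  r[U,V] = -1.6333 / (0.9832 · 3.3116) = -1.6333 / 3.2559 = -0.5016
  r[V,V] = 1 (diagonal).

R is symmetric with unit diagonal. Assembling:

R = [[1, -0.5016],
 [-0.5016, 1]]


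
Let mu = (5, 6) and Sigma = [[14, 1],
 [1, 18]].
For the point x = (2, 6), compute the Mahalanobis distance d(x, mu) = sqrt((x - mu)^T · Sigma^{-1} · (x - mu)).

Step 1 — centre the observation: (x - mu) = (-3, 0).

Step 2 — invert Sigma. det(Sigma) = 14·18 - (1)² = 251.
  Sigma^{-1} = (1/det) · [[d, -b], [-b, a]] = [[0.0717, -0.004],
 [-0.004, 0.0558]].

Step 3 — form the quadratic (x - mu)^T · Sigma^{-1} · (x - mu):
  Sigma^{-1} · (x - mu) = (-0.2151, 0.012).
  (x - mu)^T · [Sigma^{-1} · (x - mu)] = (-3)·(-0.2151) + (0)·(0.012) = 0.6454.

Step 4 — take square root: d = √(0.6454) ≈ 0.8034.

d(x, mu) = √(0.6454) ≈ 0.8034


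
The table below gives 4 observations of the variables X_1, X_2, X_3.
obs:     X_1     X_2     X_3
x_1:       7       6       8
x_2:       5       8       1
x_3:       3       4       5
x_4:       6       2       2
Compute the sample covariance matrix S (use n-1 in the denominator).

Step 1 — column means:
  mean(X_1) = (7 + 5 + 3 + 6) / 4 = 21/4 = 5.25
  mean(X_2) = (6 + 8 + 4 + 2) / 4 = 20/4 = 5
  mean(X_3) = (8 + 1 + 5 + 2) / 4 = 16/4 = 4

Step 2 — sample covariance S[i,j] = (1/(n-1)) · Σ_k (x_{k,i} - mean_i) · (x_{k,j} - mean_j), with n-1 = 3.
  S[X_1,X_1] = ((1.75)·(1.75) + (-0.25)·(-0.25) + (-2.25)·(-2.25) + (0.75)·(0.75)) / 3 = 8.75/3 = 2.9167
  S[X_1,X_2] = ((1.75)·(1) + (-0.25)·(3) + (-2.25)·(-1) + (0.75)·(-3)) / 3 = 1/3 = 0.3333
  S[X_1,X_3] = ((1.75)·(4) + (-0.25)·(-3) + (-2.25)·(1) + (0.75)·(-2)) / 3 = 4/3 = 1.3333
  S[X_2,X_2] = ((1)·(1) + (3)·(3) + (-1)·(-1) + (-3)·(-3)) / 3 = 20/3 = 6.6667
  S[X_2,X_3] = ((1)·(4) + (3)·(-3) + (-1)·(1) + (-3)·(-2)) / 3 = 0/3 = 0
  S[X_3,X_3] = ((4)·(4) + (-3)·(-3) + (1)·(1) + (-2)·(-2)) / 3 = 30/3 = 10

S is symmetric (S[j,i] = S[i,j]). Assembling:

S = [[2.9167, 0.3333, 1.3333],
 [0.3333, 6.6667, 0],
 [1.3333, 0, 10]]


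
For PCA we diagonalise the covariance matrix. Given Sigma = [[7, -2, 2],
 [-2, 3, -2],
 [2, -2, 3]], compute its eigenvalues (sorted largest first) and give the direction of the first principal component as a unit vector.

Step 1 — characteristic polynomial p(λ) = det(λI - Sigma) = λ³ - tr·λ² + c_1·λ - det, where tr = trace, c_1 = sum of the principal 2×2 minors, det = det(Sigma):
  tr = 7 + 3 + 3 = 13,
  c_1 = (7·3 - (-2)²) + (7·3 - (2)²) + (3·3 - (-2)²) = 17 + 17 + 5 = 39,
  det = 7·(3·3 - (-2)²) - (-2)·((-2)·3 - (-2)·(2)) + (2)·((-2)·(-2) - 3·(2)) = 7·(5) - (-2)·(-2) + (2)·(-2) = 27.
  So p(λ) = λ³ - 13λ² + 39λ - 27.
Step 2 — look for an integer root (rational root theorem: any rational root is an integer divisor of 27). Testing λ = 1:
  p(1) = 1 - 13 + 39 - 27 = 0  ✓
  Dividing out (λ - 1): p(λ) = (λ - 1)(λ² - 12λ + 27).
Step 3 — remaining eigenvalues from the quadratic λ² - 12λ + 27 = 0:
  Δ = 12² - 4·27 = 144 - 108 = 36,  λ = (12 ± √36)/2 = (12 ± 6)/2 = 9 or 3.
  Sorted: λ_1 = 9,  λ_2 = 3,  λ_3 = 1  (check: sum = 13 = tr ✓).

Step 4 — unit eigenvector for λ_1 = 9: v spans the null space of (Sigma - λ_1 I), whose rows are
  r_1 = (-2, -2, 2),  r_2 = (-2, -6, -2),  r_3 = (2, -2, -6).
  v is orthogonal to every row, so take v ∝ r_1 × r_2 = ((-2)·(-2) - (2)·(-6), (2)·(-2) - (-2)·(-2), (-2)·(-6) - (-2)·(-2)) = (16, -8, 8).
  Rescale (divide by 8): u = (2, -1, 1).
  ||u|| = √((2)² + (-1)² + (1)²) = √(6) ≈ 2.4495,  v_1 = u/||u|| ≈ (0.8165, -0.4082, 0.4082) (||v_1|| = 1).

λ_1 = 9,  λ_2 = 3,  λ_3 = 1;  v_1 ≈ (0.8165, -0.4082, 0.4082)


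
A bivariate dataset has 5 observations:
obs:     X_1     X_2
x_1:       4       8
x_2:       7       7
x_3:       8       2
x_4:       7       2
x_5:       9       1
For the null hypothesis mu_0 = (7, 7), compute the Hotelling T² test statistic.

Step 1 — sample mean vector:
  mean(X_1) = (4 + 7 + 8 + 7 + 9) / 5 = 35/5 = 7
  mean(X_2) = (8 + 7 + 2 + 2 + 1) / 5 = 20/5 = 4
  x̄ = (7, 4),  deviation x̄ - mu_0 = (7, 4) - (7, 7) = (0, -3).

Step 2 — sample covariance matrix, S[i,j] = (1/(n-1)) · Σ_k (x_{k,i} - mean_i) · (x_{k,j} - mean_j), divisor n-1 = 4:
  S[X_1,X_1] = ((-3)·(-3) + (0)·(0) + (1)·(1) + (0)·(0) + (2)·(2)) / 4 = 14/4 = 3.5
  S[X_1,X_2] = ((-3)·(4) + (0)·(3) + (1)·(-2) + (0)·(-2) + (2)·(-3)) / 4 = -20/4 = -5
  S[X_2,X_2] = ((4)·(4) + (3)·(3) + (-2)·(-2) + (-2)·(-2) + (-3)·(-3)) / 4 = 42/4 = 10.5
  S = [[3.5, -5],
 [-5, 10.5]].

Step 3 — invert S. det(S) = 3.5·10.5 - (-5)² = 11.75.
  S^{-1} = (1/det) · [[d, -b], [-b, a]] = [[0.8936, 0.4255],
 [0.4255, 0.2979]].

Step 4 — quadratic form (x̄ - mu_0)^T · S^{-1} · (x̄ - mu_0):
  S^{-1} · (x̄ - mu_0) = (-1.2766, -0.8936),
  (x̄ - mu_0)^T · [...] = (0)·(-1.2766) + (-3)·(-0.8936) = 2.6809.

Step 5 — scale by n: T² = 5 · 2.6809 = 13.4043.

T² ≈ 13.4043


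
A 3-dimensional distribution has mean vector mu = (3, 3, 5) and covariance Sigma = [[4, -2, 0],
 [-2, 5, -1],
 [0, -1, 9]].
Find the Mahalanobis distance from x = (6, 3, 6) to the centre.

Step 1 — centre the observation: (x - mu) = (3, 0, 1).

Step 2 — invert Sigma (cofactor / det for 3×3, or solve directly):
  Sigma^{-1} = [[0.3143, 0.1286, 0.0143],
 [0.1286, 0.2571, 0.0286],
 [0.0143, 0.0286, 0.1143]].

Step 3 — form the quadratic (x - mu)^T · Sigma^{-1} · (x - mu):
  Sigma^{-1} · (x - mu) = (0.9571, 0.4143, 0.1571).
  (x - mu)^T · [Sigma^{-1} · (x - mu)] = (3)·(0.9571) + (0)·(0.4143) + (1)·(0.1571) = 3.0286.

Step 4 — take square root: d = √(3.0286) ≈ 1.7403.

d(x, mu) = √(3.0286) ≈ 1.7403


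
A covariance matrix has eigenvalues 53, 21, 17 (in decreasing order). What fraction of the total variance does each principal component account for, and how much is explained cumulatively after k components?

Step 1 — total variance = trace(Sigma) = Σ λ_i = 53 + 21 + 17 = 91.

Step 2 — fraction explained by component i = λ_i / Σ λ:
  PC1: 53/91 = 0.5824
  PC2: 21/91 = 0.2308
  PC3: 17/91 = 0.1868

Step 3 — cumulative fraction after k components = (λ_1 + ... + λ_k) / Σ λ:
  k = 1: 53/91 = 0.5824
  k = 2: (53 + 21)/91 = 74/91 = 0.8132
  k = 3: (53 + 21 + 17)/91 = 91/91 = 1

Summary (fraction, with percent):

explained: PC1 0.5824 (58.24%), PC2 0.2308 (23.08%), PC3 0.1868 (18.68%);  cumulative: 0.5824, 0.8132, 1


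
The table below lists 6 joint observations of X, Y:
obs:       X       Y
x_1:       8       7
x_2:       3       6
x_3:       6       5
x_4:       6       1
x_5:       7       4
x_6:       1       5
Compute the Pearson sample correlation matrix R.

Step 1 — column means:
  mean(X) = (8 + 3 + 6 + 6 + 7 + 1) / 6 = 31/6 = 5.1667
  mean(Y) = (7 + 6 + 5 + 1 + 4 + 5) / 6 = 28/6 = 4.6667

Step 2 — sample variances and covariances s[i,j] = (1/(n-1)) · Σ_k (x_{k,i} - mean_i) · (x_{k,j} - mean_j), with n-1 = 5:
  s[X,X] = ((2.8333)·(2.8333) + (-2.1667)·(-2.1667) + (0.8333)·(0.8333) + (0.8333)·(0.8333) + (1.8333)·(1.8333) + (-4.1667)·(-4.1667)) / 5 = 34.8333/5 = 6.9667
  s[X,Y] = ((2.8333)·(2.3333) + (-2.1667)·(1.3333) + (0.8333)·(0.3333) + (0.8333)·(-3.6667) + (1.8333)·(-0.6667) + (-4.1667)·(0.3333)) / 5 = -1.6667/5 = -0.3333
  s[Y,Y] = ((2.3333)·(2.3333) + (1.3333)·(1.3333) + (0.3333)·(0.3333) + (-3.6667)·(-3.6667) + (-0.6667)·(-0.6667) + (0.3333)·(0.3333)) / 5 = 21.3333/5 = 4.2667
  Sample standard deviations s_i = √(s[i,i]):
  s(X) = √(6.9667) = 2.6394
  s(Y) = √(4.2667) = 2.0656

Step 3 — r_{ij} = s_{ij} / (s_i · s_j):
  r[X,X] = 1 (diagonal).
  r[X,Y] = -0.3333 / (2.6394 · 2.0656) = -0.3333 / 5.452 = -0.0611
  r[Y,Y] = 1 (diagonal).

R is symmetric with unit diagonal. Assembling:

R = [[1, -0.0611],
 [-0.0611, 1]]


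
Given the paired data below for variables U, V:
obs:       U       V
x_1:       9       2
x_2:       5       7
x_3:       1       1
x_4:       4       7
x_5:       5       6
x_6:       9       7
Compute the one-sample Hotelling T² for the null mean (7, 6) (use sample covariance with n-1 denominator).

Step 1 — sample mean vector:
  mean(U) = (9 + 5 + 1 + 4 + 5 + 9) / 6 = 33/6 = 5.5
  mean(V) = (2 + 7 + 1 + 7 + 6 + 7) / 6 = 30/6 = 5
  x̄ = (5.5, 5),  deviation x̄ - mu_0 = (5.5, 5) - (7, 6) = (-1.5, -1).

Step 2 — sample covariance matrix, S[i,j] = (1/(n-1)) · Σ_k (x_{k,i} - mean_i) · (x_{k,j} - mean_j), divisor n-1 = 5:
  S[U,U] = ((3.5)·(3.5) + (-0.5)·(-0.5) + (-4.5)·(-4.5) + (-1.5)·(-1.5) + (-0.5)·(-0.5) + (3.5)·(3.5)) / 5 = 47.5/5 = 9.5
  S[U,V] = ((3.5)·(-3) + (-0.5)·(2) + (-4.5)·(-4) + (-1.5)·(2) + (-0.5)·(1) + (3.5)·(2)) / 5 = 10/5 = 2
  S[V,V] = ((-3)·(-3) + (2)·(2) + (-4)·(-4) + (2)·(2) + (1)·(1) + (2)·(2)) / 5 = 38/5 = 7.6
  S = [[9.5, 2],
 [2, 7.6]].

Step 3 — invert S. det(S) = 9.5·7.6 - (2)² = 68.2.
  S^{-1} = (1/det) · [[d, -b], [-b, a]] = [[0.1114, -0.0293],
 [-0.0293, 0.1393]].

Step 4 — quadratic form (x̄ - mu_0)^T · S^{-1} · (x̄ - mu_0):
  S^{-1} · (x̄ - mu_0) = (-0.1378, -0.0953),
  (x̄ - mu_0)^T · [...] = (-1.5)·(-0.1378) + (-1)·(-0.0953) = 0.3021.

Step 5 — scale by n: T² = 6 · 0.3021 = 1.8123.

T² ≈ 1.8123


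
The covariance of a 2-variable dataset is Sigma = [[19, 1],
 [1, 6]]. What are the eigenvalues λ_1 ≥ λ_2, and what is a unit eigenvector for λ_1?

Step 1 — characteristic polynomial of 2×2 Sigma:
  det(Sigma - λI) = λ² - trace · λ + det = 0.
  trace = 19 + 6 = 25, det = 19·6 - (1)² = 113.
Step 2 — discriminant:
  Δ = trace² - 4·det = 625 - 452 = 173.
Step 3 — eigenvalues:
  λ = (trace ± √Δ)/2 = (25 ± 13.1529)/2,
  λ_1 = 19.0765,  λ_2 = 5.9235.

Step 4 — unit eigenvector for λ_1: solve (Sigma - λ_1 I)v = 0. First row:
  (19 - 19.0765)·v_x + (1)·v_y = 0, i.e. (-0.0765)·v_x + (1)·v_y = 0,
  so v ∝ (b, λ_1 - a) = (1, 0.0765) = u.
  ||u|| = √((1)² + (0.0765)²) = √(1.0058) ≈ 1.0029,
  v_1 = u/||u|| ≈ (0.9971, 0.0763) (||v_1|| = 1).

λ_1 = 19.0765,  λ_2 = 5.9235;  v_1 ≈ (0.9971, 0.0763)


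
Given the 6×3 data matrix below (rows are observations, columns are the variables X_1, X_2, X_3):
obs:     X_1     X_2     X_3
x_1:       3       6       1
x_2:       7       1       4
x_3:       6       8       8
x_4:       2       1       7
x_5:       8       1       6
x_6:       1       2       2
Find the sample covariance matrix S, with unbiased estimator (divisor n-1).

Step 1 — column means:
  mean(X_1) = (3 + 7 + 6 + 2 + 8 + 1) / 6 = 27/6 = 4.5
  mean(X_2) = (6 + 1 + 8 + 1 + 1 + 2) / 6 = 19/6 = 3.1667
  mean(X_3) = (1 + 4 + 8 + 7 + 6 + 2) / 6 = 28/6 = 4.6667

Step 2 — sample covariance S[i,j] = (1/(n-1)) · Σ_k (x_{k,i} - mean_i) · (x_{k,j} - mean_j), with n-1 = 5.
  S[X_1,X_1] = ((-1.5)·(-1.5) + (2.5)·(2.5) + (1.5)·(1.5) + (-2.5)·(-2.5) + (3.5)·(3.5) + (-3.5)·(-3.5)) / 5 = 41.5/5 = 8.3
  S[X_1,X_2] = ((-1.5)·(2.8333) + (2.5)·(-2.1667) + (1.5)·(4.8333) + (-2.5)·(-2.1667) + (3.5)·(-2.1667) + (-3.5)·(-1.1667)) / 5 = -0.5/5 = -0.1
  S[X_1,X_3] = ((-1.5)·(-3.6667) + (2.5)·(-0.6667) + (1.5)·(3.3333) + (-2.5)·(2.3333) + (3.5)·(1.3333) + (-3.5)·(-2.6667)) / 5 = 17/5 = 3.4
  S[X_2,X_2] = ((2.8333)·(2.8333) + (-2.1667)·(-2.1667) + (4.8333)·(4.8333) + (-2.1667)·(-2.1667) + (-2.1667)·(-2.1667) + (-1.1667)·(-1.1667)) / 5 = 46.8333/5 = 9.3667
  S[X_2,X_3] = ((2.8333)·(-3.6667) + (-2.1667)·(-0.6667) + (4.8333)·(3.3333) + (-2.1667)·(2.3333) + (-2.1667)·(1.3333) + (-1.1667)·(-2.6667)) / 5 = 2.3333/5 = 0.4667
  S[X_3,X_3] = ((-3.6667)·(-3.6667) + (-0.6667)·(-0.6667) + (3.3333)·(3.3333) + (2.3333)·(2.3333) + (1.3333)·(1.3333) + (-2.6667)·(-2.6667)) / 5 = 39.3333/5 = 7.8667

S is symmetric (S[j,i] = S[i,j]). Assembling:

S = [[8.3, -0.1, 3.4],
 [-0.1, 9.3667, 0.4667],
 [3.4, 0.4667, 7.8667]]


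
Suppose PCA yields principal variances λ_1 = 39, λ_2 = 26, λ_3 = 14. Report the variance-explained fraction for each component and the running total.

Step 1 — total variance = trace(Sigma) = Σ λ_i = 39 + 26 + 14 = 79.

Step 2 — fraction explained by component i = λ_i / Σ λ:
  PC1: 39/79 = 0.4937
  PC2: 26/79 = 0.3291
  PC3: 14/79 = 0.1772

Step 3 — cumulative fraction after k components = (λ_1 + ... + λ_k) / Σ λ:
  k = 1: 39/79 = 0.4937
  k = 2: (39 + 26)/79 = 65/79 = 0.8228
  k = 3: (39 + 26 + 14)/79 = 79/79 = 1

Summary (fraction, with percent):

explained: PC1 0.4937 (49.37%), PC2 0.3291 (32.91%), PC3 0.1772 (17.72%);  cumulative: 0.4937, 0.8228, 1


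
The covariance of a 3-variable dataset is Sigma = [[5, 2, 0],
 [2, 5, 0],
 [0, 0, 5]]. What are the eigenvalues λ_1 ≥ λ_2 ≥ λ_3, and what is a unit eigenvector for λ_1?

Step 1 — characteristic polynomial p(λ) = det(λI - Sigma) = λ³ - tr·λ² + c_1·λ - det, where tr = trace, c_1 = sum of the principal 2×2 minors, det = det(Sigma):
  tr = 5 + 5 + 5 = 15,
  c_1 = (5·5 - (2)²) + (5·5 - (0)²) + (5·5 - (0)²) = 21 + 25 + 25 = 71,
  det = 5·(5·5 - (0)²) - (2)·((2)·5 - (0)·(0)) + (0)·((2)·(0) - 5·(0)) = 5·(25) - (2)·(10) + (0)·(0) = 105.
  So p(λ) = λ³ - 15λ² + 71λ - 105.
Step 2 — look for an integer root (rational root theorem: any rational root is an integer divisor of 105). Testing λ = 3:
  p(3) = 27 - 135 + 213 - 105 = 0  ✓
  Dividing out (λ - 3): p(λ) = (λ - 3)(λ² - 12λ + 35).
Step 3 — remaining eigenvalues from the quadratic λ² - 12λ + 35 = 0:
  Δ = 12² - 4·35 = 144 - 140 = 4,  λ = (12 ± √4)/2 = (12 ± 2)/2 = 7 or 5.
  Sorted: λ_1 = 7,  λ_2 = 5,  λ_3 = 3  (check: sum = 15 = tr ✓).

Step 4 — unit eigenvector for λ_1 = 7: v spans the null space of (Sigma - λ_1 I), whose rows are
  r_1 = (-2, 2, 0),  r_2 = (2, -2, 0),  r_3 = (0, 0, -2).
  v is orthogonal to every row, so take v ∝ r_1 × r_3 = ((2)·(-2) - (0)·(0), (0)·(0) - (-2)·(-2), (-2)·(0) - (2)·(0)) = (-4, -4, 0).
  Rescale (divide by 4; multiply by -1 so the first nonzero entry is positive): u = (1, 1, 0).
  ||u|| = √((1)² + (1)² + (0)²) = √(2) ≈ 1.4142,  v_1 = u/||u|| ≈ (0.7071, 0.7071, 0) (||v_1|| = 1).

λ_1 = 7,  λ_2 = 5,  λ_3 = 3;  v_1 ≈ (0.7071, 0.7071, 0)


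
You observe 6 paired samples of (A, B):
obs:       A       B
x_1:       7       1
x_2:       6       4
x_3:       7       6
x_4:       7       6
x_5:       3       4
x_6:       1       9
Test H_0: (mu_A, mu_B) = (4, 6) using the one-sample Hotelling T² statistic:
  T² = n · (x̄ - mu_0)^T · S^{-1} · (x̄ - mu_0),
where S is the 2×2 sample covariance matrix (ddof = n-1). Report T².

Step 1 — sample mean vector:
  mean(A) = (7 + 6 + 7 + 7 + 3 + 1) / 6 = 31/6 = 5.1667
  mean(B) = (1 + 4 + 6 + 6 + 4 + 9) / 6 = 30/6 = 5
  x̄ = (5.1667, 5),  deviation x̄ - mu_0 = (5.1667, 5) - (4, 6) = (1.1667, -1).

Step 2 — sample covariance matrix, S[i,j] = (1/(n-1)) · Σ_k (x_{k,i} - mean_i) · (x_{k,j} - mean_j), divisor n-1 = 5:
  S[A,A] = ((1.8333)·(1.8333) + (0.8333)·(0.8333) + (1.8333)·(1.8333) + (1.8333)·(1.8333) + (-2.1667)·(-2.1667) + (-4.1667)·(-4.1667)) / 5 = 32.8333/5 = 6.5667
  S[A,B] = ((1.8333)·(-4) + (0.8333)·(-1) + (1.8333)·(1) + (1.8333)·(1) + (-2.1667)·(-1) + (-4.1667)·(4)) / 5 = -19/5 = -3.8
  S[B,B] = ((-4)·(-4) + (-1)·(-1) + (1)·(1) + (1)·(1) + (-1)·(-1) + (4)·(4)) / 5 = 36/5 = 7.2
  S = [[6.5667, -3.8],
 [-3.8, 7.2]].

Step 3 — invert S. det(S) = 6.5667·7.2 - (-3.8)² = 32.84.
  S^{-1} = (1/det) · [[d, -b], [-b, a]] = [[0.2192, 0.1157],
 [0.1157, 0.2]].

Step 4 — quadratic form (x̄ - mu_0)^T · S^{-1} · (x̄ - mu_0):
  S^{-1} · (x̄ - mu_0) = (0.1401, -0.065),
  (x̄ - mu_0)^T · [...] = (1.1667)·(0.1401) + (-1)·(-0.065) = 0.2284.

Step 5 — scale by n: T² = 6 · 0.2284 = 1.3703.

T² ≈ 1.3703


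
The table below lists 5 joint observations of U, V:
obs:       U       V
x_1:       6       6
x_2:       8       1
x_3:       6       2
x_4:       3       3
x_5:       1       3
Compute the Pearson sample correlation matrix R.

Step 1 — column means:
  mean(U) = (6 + 8 + 6 + 3 + 1) / 5 = 24/5 = 4.8
  mean(V) = (6 + 1 + 2 + 3 + 3) / 5 = 15/5 = 3

Step 2 — sample variances and covariances s[i,j] = (1/(n-1)) · Σ_k (x_{k,i} - mean_i) · (x_{k,j} - mean_j), with n-1 = 4:
  s[U,U] = ((1.2)·(1.2) + (3.2)·(3.2) + (1.2)·(1.2) + (-1.8)·(-1.8) + (-3.8)·(-3.8)) / 4 = 30.8/4 = 7.7
  s[U,V] = ((1.2)·(3) + (3.2)·(-2) + (1.2)·(-1) + (-1.8)·(0) + (-3.8)·(0)) / 4 = -4/4 = -1
  s[V,V] = ((3)·(3) + (-2)·(-2) + (-1)·(-1) + (0)·(0) + (0)·(0)) / 4 = 14/4 = 3.5
  Sample standard deviations s_i = √(s[i,i]):
  s(U) = √(7.7) = 2.7749
  s(V) = √(3.5) = 1.8708

Step 3 — r_{ij} = s_{ij} / (s_i · s_j):
  r[U,U] = 1 (diagonal).
  r[U,V] = -1 / (2.7749 · 1.8708) = -1 / 5.1913 = -0.1926
  r[V,V] = 1 (diagonal).

R is symmetric with unit diagonal. Assembling:

R = [[1, -0.1926],
 [-0.1926, 1]]


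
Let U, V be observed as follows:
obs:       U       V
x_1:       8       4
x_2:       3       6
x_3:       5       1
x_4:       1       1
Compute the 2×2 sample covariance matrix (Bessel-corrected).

Step 1 — column means:
  mean(U) = (8 + 3 + 5 + 1) / 4 = 17/4 = 4.25
  mean(V) = (4 + 6 + 1 + 1) / 4 = 12/4 = 3

Step 2 — sample covariance S[i,j] = (1/(n-1)) · Σ_k (x_{k,i} - mean_i) · (x_{k,j} - mean_j), with n-1 = 3.
  S[U,U] = ((3.75)·(3.75) + (-1.25)·(-1.25) + (0.75)·(0.75) + (-3.25)·(-3.25)) / 3 = 26.75/3 = 8.9167
  S[U,V] = ((3.75)·(1) + (-1.25)·(3) + (0.75)·(-2) + (-3.25)·(-2)) / 3 = 5/3 = 1.6667
  S[V,V] = ((1)·(1) + (3)·(3) + (-2)·(-2) + (-2)·(-2)) / 3 = 18/3 = 6

S is symmetric (S[j,i] = S[i,j]). Assembling:

S = [[8.9167, 1.6667],
 [1.6667, 6]]


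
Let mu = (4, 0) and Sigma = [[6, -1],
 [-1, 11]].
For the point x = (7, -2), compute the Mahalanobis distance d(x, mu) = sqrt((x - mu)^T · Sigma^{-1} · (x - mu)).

Step 1 — centre the observation: (x - mu) = (3, -2).

Step 2 — invert Sigma. det(Sigma) = 6·11 - (-1)² = 65.
  Sigma^{-1} = (1/det) · [[d, -b], [-b, a]] = [[0.1692, 0.0154],
 [0.0154, 0.0923]].

Step 3 — form the quadratic (x - mu)^T · Sigma^{-1} · (x - mu):
  Sigma^{-1} · (x - mu) = (0.4769, -0.1385).
  (x - mu)^T · [Sigma^{-1} · (x - mu)] = (3)·(0.4769) + (-2)·(-0.1385) = 1.7077.

Step 4 — take square root: d = √(1.7077) ≈ 1.3068.

d(x, mu) = √(1.7077) ≈ 1.3068


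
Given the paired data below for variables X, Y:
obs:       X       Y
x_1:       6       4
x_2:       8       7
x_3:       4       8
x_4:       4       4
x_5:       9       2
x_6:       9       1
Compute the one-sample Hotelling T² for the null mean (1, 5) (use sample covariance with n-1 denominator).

Step 1 — sample mean vector:
  mean(X) = (6 + 8 + 4 + 4 + 9 + 9) / 6 = 40/6 = 6.6667
  mean(Y) = (4 + 7 + 8 + 4 + 2 + 1) / 6 = 26/6 = 4.3333
  x̄ = (6.6667, 4.3333),  deviation x̄ - mu_0 = (6.6667, 4.3333) - (1, 5) = (5.6667, -0.6667).

Step 2 — sample covariance matrix, S[i,j] = (1/(n-1)) · Σ_k (x_{k,i} - mean_i) · (x_{k,j} - mean_j), divisor n-1 = 5:
  S[X,X] = ((-0.6667)·(-0.6667) + (1.3333)·(1.3333) + (-2.6667)·(-2.6667) + (-2.6667)·(-2.6667) + (2.3333)·(2.3333) + (2.3333)·(2.3333)) / 5 = 27.3333/5 = 5.4667
  S[X,Y] = ((-0.6667)·(-0.3333) + (1.3333)·(2.6667) + (-2.6667)·(3.6667) + (-2.6667)·(-0.3333) + (2.3333)·(-2.3333) + (2.3333)·(-3.3333)) / 5 = -18.3333/5 = -3.6667
  S[Y,Y] = ((-0.3333)·(-0.3333) + (2.6667)·(2.6667) + (3.6667)·(3.6667) + (-0.3333)·(-0.3333) + (-2.3333)·(-2.3333) + (-3.3333)·(-3.3333)) / 5 = 37.3333/5 = 7.4667
  S = [[5.4667, -3.6667],
 [-3.6667, 7.4667]].

Step 3 — invert S. det(S) = 5.4667·7.4667 - (-3.6667)² = 27.3733.
  S^{-1} = (1/det) · [[d, -b], [-b, a]] = [[0.2728, 0.134],
 [0.134, 0.1997]].

Step 4 — quadratic form (x̄ - mu_0)^T · S^{-1} · (x̄ - mu_0):
  S^{-1} · (x̄ - mu_0) = (1.4564, 0.6259),
  (x̄ - mu_0)^T · [...] = (5.6667)·(1.4564) + (-0.6667)·(0.6259) = 7.8357.

Step 5 — scale by n: T² = 6 · 7.8357 = 47.0141.

T² ≈ 47.0141


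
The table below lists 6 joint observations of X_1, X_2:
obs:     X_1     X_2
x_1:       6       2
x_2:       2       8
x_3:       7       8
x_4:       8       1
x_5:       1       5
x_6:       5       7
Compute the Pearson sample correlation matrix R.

Step 1 — column means:
  mean(X_1) = (6 + 2 + 7 + 8 + 1 + 5) / 6 = 29/6 = 4.8333
  mean(X_2) = (2 + 8 + 8 + 1 + 5 + 7) / 6 = 31/6 = 5.1667

Step 2 — sample variances and covariances s[i,j] = (1/(n-1)) · Σ_k (x_{k,i} - mean_i) · (x_{k,j} - mean_j), with n-1 = 5:
  s[X_1,X_1] = ((1.1667)·(1.1667) + (-2.8333)·(-2.8333) + (2.1667)·(2.1667) + (3.1667)·(3.1667) + (-3.8333)·(-3.8333) + (0.1667)·(0.1667)) / 5 = 38.8333/5 = 7.7667
  s[X_1,X_2] = ((1.1667)·(-3.1667) + (-2.8333)·(2.8333) + (2.1667)·(2.8333) + (3.1667)·(-4.1667) + (-3.8333)·(-0.1667) + (0.1667)·(1.8333)) / 5 = -17.8333/5 = -3.5667
  s[X_2,X_2] = ((-3.1667)·(-3.1667) + (2.8333)·(2.8333) + (2.8333)·(2.8333) + (-4.1667)·(-4.1667) + (-0.1667)·(-0.1667) + (1.8333)·(1.8333)) / 5 = 46.8333/5 = 9.3667
  Sample standard deviations s_i = √(s[i,i]):
  s(X_1) = √(7.7667) = 2.7869
  s(X_2) = √(9.3667) = 3.0605

Step 3 — r_{ij} = s_{ij} / (s_i · s_j):
  r[X_1,X_1] = 1 (diagonal).
  r[X_1,X_2] = -3.5667 / (2.7869 · 3.0605) = -3.5667 / 8.5292 = -0.4182
  r[X_2,X_2] = 1 (diagonal).

R is symmetric with unit diagonal. Assembling:

R = [[1, -0.4182],
 [-0.4182, 1]]
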